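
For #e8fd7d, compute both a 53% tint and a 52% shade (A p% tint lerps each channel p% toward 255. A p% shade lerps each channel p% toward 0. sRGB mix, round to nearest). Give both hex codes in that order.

#f4fec2, #6f793c

#e8fd7d is rgb(232, 253, 125).
53% tint:
  R: 232 + 0.53×(255−232) = 232 + 12.19 = 244.19 → 244
  G: 253 + 1.06 = 254.06 → 254
  B: 125 + 68.9 = 193.9 → 194
  → #f4fec2
52% shade:
  R: 232 + 0.52×(0−232) = 232 − 120.64 = 111.36 → 111
  G: 253 + 0.52×(0−253) = 253 − 131.56 = 121.44 → 121
  B: 125 + 0.52×(0−125) = 125 − 65 = 60 → 60
  → #6f793c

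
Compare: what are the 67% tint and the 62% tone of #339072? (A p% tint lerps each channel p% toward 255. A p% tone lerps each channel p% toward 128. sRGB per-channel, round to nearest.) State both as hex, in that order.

#339072 is rgb(51, 144, 114).
67% tint:
  R: 51 + 0.67×(255−51) = 51 + 136.68 = 187.68 → 188
  G: 144 + 74.37 = 218.37 → 218
  B: 114 + 0.67×(255−114) = 114 + 94.47 = 208.47 → 208
  → #bcdad0
62% tone:
  R: 51 + 0.62×(128−51) = 51 + 47.74 = 98.74 → 99
  G: 144 + 0.62×(128−144) = 144 − 9.92 = 134.08 → 134
  B: 114 + 0.62×(128−114) = 114 + 8.68 = 122.68 → 123
  → #63867b

#bcdad0, #63867b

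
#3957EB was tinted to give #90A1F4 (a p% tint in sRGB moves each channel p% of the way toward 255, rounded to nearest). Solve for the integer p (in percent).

#3957EB is rgb(57, 87, 235); #90A1F4 is rgb(144, 161, 244).
On the R channel (widest range): 144 ≈ 57 + (p/100)(255 − 57), so p ≈ 100×(144 − 57)/(255 − 57) = 8700/198 = 43.94.
p = 44 reproduces all three channels after rounding.

44%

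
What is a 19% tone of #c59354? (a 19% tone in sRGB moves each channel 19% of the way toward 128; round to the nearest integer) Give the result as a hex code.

#b88f5c

#c59354 is rgb(197, 147, 84).
Per channel, c → c + 0.19(128 − c):
  R: 197 − 13.11 = 183.89 → 184
  G: 147 + 0.19×(128−147) = 147 − 3.61 = 143.39 → 143
  B: 84 + 8.36 = 92.36 → 92
rgb(184, 143, 92) = #b88f5c.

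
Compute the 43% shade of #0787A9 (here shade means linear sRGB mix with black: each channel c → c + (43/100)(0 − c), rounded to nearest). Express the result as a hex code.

#044D60

#0787A9 is rgb(7, 135, 169).
Per channel, c → c + 0.43(0 − c):
  R: 7 + 0.43×(0−7) = 7 − 3.01 = 3.99 → 4
  G: 135 − 58.05 = 76.95 → 77
  B: 169 + 0.43×(0−169) = 169 − 72.67 = 96.33 → 96
rgb(4, 77, 96) = #044D60.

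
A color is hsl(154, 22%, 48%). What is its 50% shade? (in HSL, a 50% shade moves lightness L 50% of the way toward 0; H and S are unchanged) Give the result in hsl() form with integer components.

hsl(154, 22%, 24%)

L moves 50% from 48 toward 0: 48 − 24 = 24 → 24.
H and S are unchanged.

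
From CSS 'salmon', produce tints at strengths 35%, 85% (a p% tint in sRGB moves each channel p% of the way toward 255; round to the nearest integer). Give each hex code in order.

#fcaca3, #feecea

CSS salmon is rgb(250, 128, 114).
35%: (250 + 1.75 = 251.75→252, 128 + 44.45 = 172.45→172, 114 + 49.35 = 163.35→163) → #fcaca3
85%: (250 + 4.25 = 254.25→254, 128 + 107.95 = 235.95→236, 114 + 119.85 = 233.85→234) → #feecea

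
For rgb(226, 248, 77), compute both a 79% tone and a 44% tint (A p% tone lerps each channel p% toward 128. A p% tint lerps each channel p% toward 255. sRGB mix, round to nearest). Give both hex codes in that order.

#959975, #EFFB9B

79% tone:
  R: 226 + 0.79×(128−226) = 226 − 77.42 = 148.58 → 149
  G: 248 − 94.8 = 153.2 → 153
  B: 77 + 0.79×(128−77) = 77 + 40.29 = 117.29 → 117
  → #959975
44% tint:
  R: 226 + 0.44×(255−226) = 226 + 12.76 = 238.76 → 239
  G: 248 + 0.44×(255−248) = 248 + 3.08 = 251.08 → 251
  B: 77 + 0.44×(255−77) = 77 + 78.32 = 155.32 → 155
  → #EFFB9B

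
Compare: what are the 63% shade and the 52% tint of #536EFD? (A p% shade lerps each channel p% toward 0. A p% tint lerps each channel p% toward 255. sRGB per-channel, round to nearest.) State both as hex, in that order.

#536EFD is rgb(83, 110, 253).
63% shade:
  R: 83 + 0.63×(0−83) = 83 − 52.29 = 30.71 → 31
  G: 110 − 69.3 = 40.7 → 41
  B: 253 + 0.63×(0−253) = 253 − 159.39 = 93.61 → 94
  → #1F295E
52% tint:
  R: 83 + 0.52×(255−83) = 83 + 89.44 = 172.44 → 172
  G: 110 + 0.52×(255−110) = 110 + 75.4 = 185.4 → 185
  B: 253 + 1.04 = 254.04 → 254
  → #ACB9FE

#1F295E, #ACB9FE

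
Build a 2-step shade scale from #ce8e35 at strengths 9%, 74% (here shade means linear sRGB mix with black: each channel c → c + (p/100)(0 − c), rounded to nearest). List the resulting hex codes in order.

#ce8e35 is rgb(206, 142, 53).
9%: (206 − 18.54 = 187.46→187, 142 − 12.78 = 129.22→129, 53 − 4.77 = 48.23→48) → #bb8130
74%: (206 − 152.44 = 53.56→54, 142 − 105.08 = 36.92→37, 53 − 39.22 = 13.78→14) → #36250e

#bb8130, #36250e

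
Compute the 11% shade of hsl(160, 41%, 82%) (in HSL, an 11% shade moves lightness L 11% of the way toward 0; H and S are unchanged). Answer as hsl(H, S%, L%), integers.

L moves 11% from 82 toward 0: 82 − 9.02 = 72.98 → 73.
H and S are unchanged.

hsl(160, 41%, 73%)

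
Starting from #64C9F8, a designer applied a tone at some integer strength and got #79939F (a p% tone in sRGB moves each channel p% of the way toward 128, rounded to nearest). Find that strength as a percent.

#64C9F8 is rgb(100, 201, 248); #79939F is rgb(121, 147, 159).
On the B channel (widest range): 159 ≈ 248 + (p/100)(128 − 248), so p ≈ 100×(159 − 248)/(128 − 248) = -8900/-120 = 74.17.
p = 74 reproduces all three channels after rounding.

74%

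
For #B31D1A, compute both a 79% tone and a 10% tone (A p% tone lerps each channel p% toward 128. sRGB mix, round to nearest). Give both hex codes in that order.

#8B6B6B, #AE2724

#B31D1A is rgb(179, 29, 26).
79% tone:
  R: 179 − 40.29 = 138.71 → 139
  G: 29 + 0.79×(128−29) = 29 + 78.21 = 107.21 → 107
  B: 26 + 0.79×(128−26) = 26 + 80.58 = 106.58 → 107
  → #8B6B6B
10% tone:
  R: 179 + 0.1×(128−179) = 179 − 5.1 = 173.9 → 174
  G: 29 + 0.1×(128−29) = 29 + 9.9 = 38.9 → 39
  B: 26 + 0.1×(128−26) = 26 + 10.2 = 36.2 → 36
  → #AE2724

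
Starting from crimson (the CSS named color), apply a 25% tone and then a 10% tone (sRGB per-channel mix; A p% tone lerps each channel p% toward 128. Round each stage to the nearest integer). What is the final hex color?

CSS crimson is rgb(220, 20, 60).
Lerp each channel 25% toward 128:
  R: 220 − 23 = 197 → 197
  G: 20 + 0.25×(128−20) = 20 + 27 = 47 → 47
  B: 60 + 17 = 77 → 77
After the tone: rgb(197, 47, 77) = #C52F4D.
Per channel, c → c + 0.1(128 − c):
  R: 197 + 0.1×(128−197) = 197 − 6.9 = 190.1 → 190
  G: 47 + 8.1 = 55.1 → 55
  B: 77 + 0.1×(128−77) = 77 + 5.1 = 82.1 → 82
rgb(190, 55, 82) = #BE3752.

#BE3752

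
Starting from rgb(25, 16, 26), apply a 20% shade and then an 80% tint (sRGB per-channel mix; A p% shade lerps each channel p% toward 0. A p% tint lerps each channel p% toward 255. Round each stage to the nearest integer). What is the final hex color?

Per channel, c → c + 0.2(0 − c):
  R: 25 + 0.2×(0−25) = 25 − 5 = 20 → 20
  G: 16 + 0.2×(0−16) = 16 − 3.2 = 12.8 → 13
  B: 26 − 5.2 = 20.8 → 21
After the shade: rgb(20, 13, 21) = #140d15.
Lerp each channel 80% toward 255:
  R: 20 + 0.8×(255−20) = 20 + 188 = 208 → 208
  G: 13 + 0.8×(255−13) = 13 + 193.6 = 206.6 → 207
  B: 21 + 0.8×(255−21) = 21 + 187.2 = 208.2 → 208
rgb(208, 207, 208) = #d0cfd0.

#d0cfd0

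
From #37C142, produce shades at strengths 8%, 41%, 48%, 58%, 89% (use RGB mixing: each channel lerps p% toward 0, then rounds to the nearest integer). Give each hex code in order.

#37C142 is rgb(55, 193, 66).
8%: (55 − 4.4 = 50.6→51, 193 − 15.44 = 177.56→178, 66 − 5.28 = 60.72→61) → #33B23D
41%: (55 − 22.55 = 32.45→32, 193 − 79.13 = 113.87→114, 66 − 27.06 = 38.94→39) → #207227
48%: (55 − 26.4 = 28.6→29, 193 − 92.64 = 100.36→100, 66 − 31.68 = 34.32→34) → #1D6422
58%: (55 − 31.9 = 23.1→23, 193 − 111.94 = 81.06→81, 66 − 38.28 = 27.72→28) → #17511C
89%: (55 − 48.95 = 6.05→6, 193 − 171.77 = 21.23→21, 66 − 58.74 = 7.26→7) → #061507

#33B23D, #207227, #1D6422, #17511C, #061507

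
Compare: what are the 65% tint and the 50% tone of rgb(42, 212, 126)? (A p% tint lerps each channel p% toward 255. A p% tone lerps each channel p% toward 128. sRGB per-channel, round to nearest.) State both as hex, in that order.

65% tint:
  R: 42 + 0.65×(255−42) = 42 + 138.45 = 180.45 → 180
  G: 212 + 0.65×(255−212) = 212 + 27.95 = 239.95 → 240
  B: 126 + 0.65×(255−126) = 126 + 83.85 = 209.85 → 210
  → #B4F0D2
50% tone:
  R: 42 + 43 = 85 → 85
  G: 212 + 0.5×(128−212) = 212 − 42 = 170 → 170
  B: 126 + 1 = 127 → 127
  → #55AA7F

#B4F0D2, #55AA7F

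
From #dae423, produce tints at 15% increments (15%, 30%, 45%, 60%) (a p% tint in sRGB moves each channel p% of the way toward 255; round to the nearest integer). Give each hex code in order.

#dae423 is rgb(218, 228, 35).
15%: (218 + 5.55 = 223.55→224, 228 + 4.05 = 232.05→232, 35 + 33 = 68→68) → #e0e844
30%: (218 + 11.1 = 229.1→229, 228 + 8.1 = 236.1→236, 35 + 66 = 101→101) → #e5ec65
45%: (218 + 16.65 = 234.65→235, 228 + 12.15 = 240.15→240, 35 + 99 = 134→134) → #ebf086
60%: (218 + 22.2 = 240.2→240, 228 + 16.2 = 244.2→244, 35 + 132 = 167→167) → #f0f4a7

#e0e844, #e5ec65, #ebf086, #f0f4a7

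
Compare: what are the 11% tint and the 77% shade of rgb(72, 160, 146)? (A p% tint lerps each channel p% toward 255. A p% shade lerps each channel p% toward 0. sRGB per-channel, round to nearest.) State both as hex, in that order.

11% tint:
  R: 72 + 20.13 = 92.13 → 92
  G: 160 + 10.45 = 170.45 → 170
  B: 146 + 0.11×(255−146) = 146 + 11.99 = 157.99 → 158
  → #5caa9e
77% shade:
  R: 72 + 0.77×(0−72) = 72 − 55.44 = 16.56 → 17
  G: 160 − 123.2 = 36.8 → 37
  B: 146 + 0.77×(0−146) = 146 − 112.42 = 33.58 → 34
  → #112522

#5caa9e, #112522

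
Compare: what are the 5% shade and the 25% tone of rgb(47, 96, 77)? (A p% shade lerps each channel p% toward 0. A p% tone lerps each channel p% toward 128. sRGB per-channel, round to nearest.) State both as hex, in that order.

#2D5B49, #43685A

5% shade:
  R: 47 − 2.35 = 44.65 → 45
  G: 96 − 4.8 = 91.2 → 91
  B: 77 + 0.05×(0−77) = 77 − 3.85 = 73.15 → 73
  → #2D5B49
25% tone:
  R: 47 + 0.25×(128−47) = 47 + 20.25 = 67.25 → 67
  G: 96 + 8 = 104 → 104
  B: 77 + 12.75 = 89.75 → 90
  → #43685A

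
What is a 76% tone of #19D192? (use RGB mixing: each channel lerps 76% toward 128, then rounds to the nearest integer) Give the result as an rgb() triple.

#19D192 is rgb(25, 209, 146).
Per channel, c → c + 0.76(128 − c):
  R: 25 + 78.28 = 103.28 → 103
  G: 209 + 0.76×(128−209) = 209 − 61.56 = 147.44 → 147
  B: 146 − 13.68 = 132.32 → 132

rgb(103, 147, 132)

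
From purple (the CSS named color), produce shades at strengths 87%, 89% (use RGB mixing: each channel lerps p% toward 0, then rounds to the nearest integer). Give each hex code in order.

#110011, #0e000e

CSS purple is rgb(128, 0, 128).
87%: (128 − 111.36 = 16.64→17, 0→0, 128 − 111.36 = 16.64→17) → #110011
89%: (128 − 113.92 = 14.08→14, 0→0, 128 − 113.92 = 14.08→14) → #0e000e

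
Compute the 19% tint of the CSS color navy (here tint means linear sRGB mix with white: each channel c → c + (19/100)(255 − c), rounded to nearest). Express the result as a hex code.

#303098

CSS navy is rgb(0, 0, 128).
Per channel, c → c + 0.19(255 − c):
  R: 0 + 0.19×(255−0) = 0 + 48.45 = 48.45 → 48
  G: 0 + 48.45 = 48.45 → 48
  B: 128 + 24.13 = 152.13 → 152
rgb(48, 48, 152) = #303098.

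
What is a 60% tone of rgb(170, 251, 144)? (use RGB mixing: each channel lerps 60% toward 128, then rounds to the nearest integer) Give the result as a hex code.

Per channel, c → c + 0.6(128 − c):
  R: 170 + 0.6×(128−170) = 170 − 25.2 = 144.8 → 145
  G: 251 + 0.6×(128−251) = 251 − 73.8 = 177.2 → 177
  B: 144 − 9.6 = 134.4 → 134
rgb(145, 177, 134) = #91B186.

#91B186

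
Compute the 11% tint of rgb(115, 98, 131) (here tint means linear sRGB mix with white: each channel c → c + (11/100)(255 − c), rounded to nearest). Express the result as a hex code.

Per channel, c → c + 0.11(255 − c):
  R: 115 + 15.4 = 130.4 → 130
  G: 98 + 0.11×(255−98) = 98 + 17.27 = 115.27 → 115
  B: 131 + 13.64 = 144.64 → 145
rgb(130, 115, 145) = #827391.

#827391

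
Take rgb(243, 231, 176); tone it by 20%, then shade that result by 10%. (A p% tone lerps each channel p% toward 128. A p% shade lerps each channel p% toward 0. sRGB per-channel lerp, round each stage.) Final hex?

#C6BD95

Lerp each channel 20% toward 128:
  R: 243 − 23 = 220 → 220
  G: 231 − 20.6 = 210.4 → 210
  B: 176 + 0.2×(128−176) = 176 − 9.6 = 166.4 → 166
After the tone: rgb(220, 210, 166) = #DCD2A6.
Per channel, c → c + 0.1(0 − c):
  R: 220 − 22 = 198 → 198
  G: 210 + 0.1×(0−210) = 210 − 21 = 189 → 189
  B: 166 + 0.1×(0−166) = 166 − 16.6 = 149.4 → 149
rgb(198, 189, 149) = #C6BD95.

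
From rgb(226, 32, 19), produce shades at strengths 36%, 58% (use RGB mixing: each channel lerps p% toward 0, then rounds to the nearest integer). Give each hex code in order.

#91140c, #5f0d08

36%: (226 − 81.36 = 144.64→145, 32 − 11.52 = 20.48→20, 19 − 6.84 = 12.16→12) → #91140c
58%: (226 − 131.08 = 94.92→95, 32 − 18.56 = 13.44→13, 19 − 11.02 = 7.98→8) → #5f0d08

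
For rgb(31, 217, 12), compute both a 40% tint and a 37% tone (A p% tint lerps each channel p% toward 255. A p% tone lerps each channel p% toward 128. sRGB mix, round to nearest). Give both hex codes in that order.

40% tint:
  R: 31 + 89.6 = 120.6 → 121
  G: 217 + 15.2 = 232.2 → 232
  B: 12 + 0.4×(255−12) = 12 + 97.2 = 109.2 → 109
  → #79e86d
37% tone:
  R: 31 + 0.37×(128−31) = 31 + 35.89 = 66.89 → 67
  G: 217 − 32.93 = 184.07 → 184
  B: 12 + 42.92 = 54.92 → 55
  → #43b837

#79e86d, #43b837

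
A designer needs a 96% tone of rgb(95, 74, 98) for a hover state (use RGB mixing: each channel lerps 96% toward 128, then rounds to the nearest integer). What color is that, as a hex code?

#7F7E7F

Per channel, c → c + 0.96(128 − c):
  R: 95 + 0.96×(128−95) = 95 + 31.68 = 126.68 → 127
  G: 74 + 0.96×(128−74) = 74 + 51.84 = 125.84 → 126
  B: 98 + 28.8 = 126.8 → 127
rgb(127, 126, 127) = #7F7E7F.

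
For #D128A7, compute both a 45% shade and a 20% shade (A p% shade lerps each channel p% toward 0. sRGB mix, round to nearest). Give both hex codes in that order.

#73165C, #A72086

#D128A7 is rgb(209, 40, 167).
45% shade:
  R: 209 + 0.45×(0−209) = 209 − 94.05 = 114.95 → 115
  G: 40 − 18 = 22 → 22
  B: 167 − 75.15 = 91.85 → 92
  → #73165C
20% shade:
  R: 209 + 0.2×(0−209) = 209 − 41.8 = 167.2 → 167
  G: 40 + 0.2×(0−40) = 40 − 8 = 32 → 32
  B: 167 − 33.4 = 133.6 → 134
  → #A72086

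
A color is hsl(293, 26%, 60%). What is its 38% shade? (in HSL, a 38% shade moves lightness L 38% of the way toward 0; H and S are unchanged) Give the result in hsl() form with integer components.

hsl(293, 26%, 37%)

L moves 38% from 60 toward 0: 60 − 22.8 = 37.2 → 37.
H and S are unchanged.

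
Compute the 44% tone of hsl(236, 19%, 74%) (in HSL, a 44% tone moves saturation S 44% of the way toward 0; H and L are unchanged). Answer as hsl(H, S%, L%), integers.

hsl(236, 11%, 74%)

S moves 44% from 19 toward 0: 19 − 8.36 = 10.64 → 11.
H and L are unchanged.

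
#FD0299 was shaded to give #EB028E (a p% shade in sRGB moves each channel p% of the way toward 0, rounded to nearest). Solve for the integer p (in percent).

7%

#FD0299 is rgb(253, 2, 153); #EB028E is rgb(235, 2, 142).
On the R channel (widest range): 235 ≈ 253 + (p/100)(0 − 253), so p ≈ 100×(235 − 253)/(0 − 253) = -1800/-253 = 7.11.
p = 7 reproduces all three channels after rounding.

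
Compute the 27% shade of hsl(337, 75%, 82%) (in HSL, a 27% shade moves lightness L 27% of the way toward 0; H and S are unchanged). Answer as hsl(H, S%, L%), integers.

L moves 27% from 82 toward 0: 82 − 22.14 = 59.86 → 60.
H and S are unchanged.

hsl(337, 75%, 60%)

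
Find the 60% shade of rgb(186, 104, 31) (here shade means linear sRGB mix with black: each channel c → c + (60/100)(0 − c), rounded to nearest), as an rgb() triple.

A 60% shade moves each channel 60% toward 0:
  R: 186 + 0.6×(0−186) = 186 − 111.6 = 74.4 → 74
  G: 104 − 62.4 = 41.6 → 42
  B: 31 + 0.6×(0−31) = 31 − 18.6 = 12.4 → 12

rgb(74, 42, 12)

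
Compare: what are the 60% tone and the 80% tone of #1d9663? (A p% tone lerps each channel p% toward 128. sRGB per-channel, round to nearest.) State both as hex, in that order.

#1d9663 is rgb(29, 150, 99).
60% tone:
  R: 29 + 59.4 = 88.4 → 88
  G: 150 + 0.6×(128−150) = 150 − 13.2 = 136.8 → 137
  B: 99 + 17.4 = 116.4 → 116
  → #588974
80% tone:
  R: 29 + 0.8×(128−29) = 29 + 79.2 = 108.2 → 108
  G: 150 − 17.6 = 132.4 → 132
  B: 99 + 23.2 = 122.2 → 122
  → #6c847a

#588974, #6c847a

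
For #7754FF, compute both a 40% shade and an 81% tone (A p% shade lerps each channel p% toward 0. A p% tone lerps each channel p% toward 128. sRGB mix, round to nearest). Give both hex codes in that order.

#473299, #7E7898

#7754FF is rgb(119, 84, 255).
40% shade:
  R: 119 − 47.6 = 71.4 → 71
  G: 84 + 0.4×(0−84) = 84 − 33.6 = 50.4 → 50
  B: 255 + 0.4×(0−255) = 255 − 102 = 153 → 153
  → #473299
81% tone:
  R: 119 + 7.29 = 126.29 → 126
  G: 84 + 35.64 = 119.64 → 120
  B: 255 − 102.87 = 152.13 → 152
  → #7E7898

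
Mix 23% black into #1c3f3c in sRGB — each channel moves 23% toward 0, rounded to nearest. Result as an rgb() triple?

#1c3f3c is rgb(28, 63, 60).
Lerp each channel 23% toward 0:
  R: 28 − 6.44 = 21.56 → 22
  G: 63 + 0.23×(0−63) = 63 − 14.49 = 48.51 → 49
  B: 60 − 13.8 = 46.2 → 46

rgb(22, 49, 46)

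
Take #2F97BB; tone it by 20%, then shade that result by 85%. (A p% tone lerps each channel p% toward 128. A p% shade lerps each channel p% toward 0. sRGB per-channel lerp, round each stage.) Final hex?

#2F97BB is rgb(47, 151, 187).
Per channel, c → c + 0.2(128 − c):
  R: 47 + 0.2×(128−47) = 47 + 16.2 = 63.2 → 63
  G: 151 + 0.2×(128−151) = 151 − 4.6 = 146.4 → 146
  B: 187 − 11.8 = 175.2 → 175
After the tone: rgb(63, 146, 175) = #3F92AF.
Lerp each channel 85% toward 0:
  R: 63 − 53.55 = 9.45 → 9
  G: 146 − 124.1 = 21.9 → 22
  B: 175 + 0.85×(0−175) = 175 − 148.75 = 26.25 → 26
rgb(9, 22, 26) = #09161A.

#09161A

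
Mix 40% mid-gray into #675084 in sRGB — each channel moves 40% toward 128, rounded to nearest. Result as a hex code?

#675084 is rgb(103, 80, 132).
Lerp each channel 40% toward 128:
  R: 103 + 0.4×(128−103) = 103 + 10 = 113 → 113
  G: 80 + 0.4×(128−80) = 80 + 19.2 = 99.2 → 99
  B: 132 + 0.4×(128−132) = 132 − 1.6 = 130.4 → 130
rgb(113, 99, 130) = #716382.

#716382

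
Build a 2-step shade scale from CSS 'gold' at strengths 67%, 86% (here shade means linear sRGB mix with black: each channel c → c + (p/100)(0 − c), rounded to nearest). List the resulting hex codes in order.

CSS gold is rgb(255, 215, 0).
67%: (255 − 170.85 = 84.15→84, 215 − 144.05 = 70.95→71, 0→0) → #544700
86%: (255 − 219.3 = 35.7→36, 215 − 184.9 = 30.1→30, 0→0) → #241e00

#544700, #241e00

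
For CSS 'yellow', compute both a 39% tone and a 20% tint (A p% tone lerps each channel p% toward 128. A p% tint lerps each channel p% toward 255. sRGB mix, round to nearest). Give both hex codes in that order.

#cdcd32, #ffff33

CSS yellow is rgb(255, 255, 0).
39% tone:
  R: 255 + 0.39×(128−255) = 255 − 49.53 = 205.47 → 205
  G: 255 + 0.39×(128−255) = 255 − 49.53 = 205.47 → 205
  B: 0 + 49.92 = 49.92 → 50
  → #cdcd32
20% tint:
  R: 255 + 0.2×(255−255) = 255 + 0 = 255 → 255
  G: 255 + 0.2×(255−255) = 255 + 0 = 255 → 255
  B: 0 + 51 = 51 → 51
  → #ffff33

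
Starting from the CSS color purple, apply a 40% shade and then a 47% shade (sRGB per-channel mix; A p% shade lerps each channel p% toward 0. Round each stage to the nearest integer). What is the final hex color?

#290029

CSS purple is rgb(128, 0, 128).
Lerp each channel 40% toward 0:
  R: 128 + 0.4×(0−128) = 128 − 51.2 = 76.8 → 77
  G: 0 + 0.4×(0−0) = 0 + 0 = 0 → 0
  B: 128 + 0.4×(0−128) = 128 − 51.2 = 76.8 → 77
After the shade: rgb(77, 0, 77) = #4d004d.
Per channel, c → c + 0.47(0 − c):
  R: 77 − 36.19 = 40.81 → 41
  G: 0 + 0 = 0 → 0
  B: 77 − 36.19 = 40.81 → 41
rgb(41, 0, 41) = #290029.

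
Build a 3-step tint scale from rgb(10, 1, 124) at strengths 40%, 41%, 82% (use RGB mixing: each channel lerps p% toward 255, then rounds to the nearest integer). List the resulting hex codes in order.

#6c67b0, #6e69b2, #d3d1e7

40%: (10 + 98 = 108→108, 1 + 101.6 = 102.6→103, 124 + 52.4 = 176.4→176) → #6c67b0
41%: (10 + 100.45 = 110.45→110, 1 + 104.14 = 105.14→105, 124 + 53.71 = 177.71→178) → #6e69b2
82%: (10 + 200.9 = 210.9→211, 1 + 208.28 = 209.28→209, 124 + 107.42 = 231.42→231) → #d3d1e7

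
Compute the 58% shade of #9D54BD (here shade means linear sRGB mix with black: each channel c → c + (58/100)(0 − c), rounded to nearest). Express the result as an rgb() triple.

rgb(66, 35, 79)

#9D54BD is rgb(157, 84, 189).
A 58% shade moves each channel 58% toward 0:
  R: 157 + 0.58×(0−157) = 157 − 91.06 = 65.94 → 66
  G: 84 − 48.72 = 35.28 → 35
  B: 189 + 0.58×(0−189) = 189 − 109.62 = 79.38 → 79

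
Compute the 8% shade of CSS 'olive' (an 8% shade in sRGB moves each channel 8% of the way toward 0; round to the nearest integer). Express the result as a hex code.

CSS olive is rgb(128, 128, 0).
Per channel, c → c + 0.08(0 − c):
  R: 128 + 0.08×(0−128) = 128 − 10.24 = 117.76 → 118
  G: 128 − 10.24 = 117.76 → 118
  B: 0 + 0 = 0 → 0
rgb(118, 118, 0) = #767600.

#767600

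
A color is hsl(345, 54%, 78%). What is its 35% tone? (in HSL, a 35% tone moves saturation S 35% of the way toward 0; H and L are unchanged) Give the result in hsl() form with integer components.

S moves 35% from 54 toward 0: 54 − 18.9 = 35.1 → 35.
H and L are unchanged.

hsl(345, 35%, 78%)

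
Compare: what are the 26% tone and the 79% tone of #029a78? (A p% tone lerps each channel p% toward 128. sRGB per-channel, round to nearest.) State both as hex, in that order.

#029a78 is rgb(2, 154, 120).
26% tone:
  R: 2 + 32.76 = 34.76 → 35
  G: 154 + 0.26×(128−154) = 154 − 6.76 = 147.24 → 147
  B: 120 + 0.26×(128−120) = 120 + 2.08 = 122.08 → 122
  → #23937a
79% tone:
  R: 2 + 99.54 = 101.54 → 102
  G: 154 − 20.54 = 133.46 → 133
  B: 120 + 0.79×(128−120) = 120 + 6.32 = 126.32 → 126
  → #66857e

#23937a, #66857e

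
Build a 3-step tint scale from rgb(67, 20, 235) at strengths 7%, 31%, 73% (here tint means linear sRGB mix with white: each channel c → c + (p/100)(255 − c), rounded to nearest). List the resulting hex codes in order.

#5024EC, #7D5DF1, #CCC0FA

7%: (67 + 13.16 = 80.16→80, 20 + 16.45 = 36.45→36, 235 + 1.4 = 236.4→236) → #5024EC
31%: (67 + 58.28 = 125.28→125, 20 + 72.85 = 92.85→93, 235 + 6.2 = 241.2→241) → #7D5DF1
73%: (67 + 137.24 = 204.24→204, 20 + 171.55 = 191.55→192, 235 + 14.6 = 249.6→250) → #CCC0FA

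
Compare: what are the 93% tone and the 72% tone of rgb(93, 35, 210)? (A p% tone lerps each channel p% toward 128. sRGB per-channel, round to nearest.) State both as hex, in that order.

#7E7986, #766697

93% tone:
  R: 93 + 32.55 = 125.55 → 126
  G: 35 + 0.93×(128−35) = 35 + 86.49 = 121.49 → 121
  B: 210 + 0.93×(128−210) = 210 − 76.26 = 133.74 → 134
  → #7E7986
72% tone:
  R: 93 + 0.72×(128−93) = 93 + 25.2 = 118.2 → 118
  G: 35 + 66.96 = 101.96 → 102
  B: 210 − 59.04 = 150.96 → 151
  → #766697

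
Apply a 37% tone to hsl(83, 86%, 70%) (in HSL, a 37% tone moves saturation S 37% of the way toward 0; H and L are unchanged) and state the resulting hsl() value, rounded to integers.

hsl(83, 54%, 70%)

S moves 37% from 86 toward 0: 86 − 31.82 = 54.18 → 54.
H and L are unchanged.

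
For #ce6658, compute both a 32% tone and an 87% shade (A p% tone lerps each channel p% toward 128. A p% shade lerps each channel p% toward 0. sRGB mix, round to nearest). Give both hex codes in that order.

#ce6658 is rgb(206, 102, 88).
32% tone:
  R: 206 + 0.32×(128−206) = 206 − 24.96 = 181.04 → 181
  G: 102 + 0.32×(128−102) = 102 + 8.32 = 110.32 → 110
  B: 88 + 12.8 = 100.8 → 101
  → #b56e65
87% shade:
  R: 206 − 179.22 = 26.78 → 27
  G: 102 + 0.87×(0−102) = 102 − 88.74 = 13.26 → 13
  B: 88 − 76.56 = 11.44 → 11
  → #1b0d0b

#b56e65, #1b0d0b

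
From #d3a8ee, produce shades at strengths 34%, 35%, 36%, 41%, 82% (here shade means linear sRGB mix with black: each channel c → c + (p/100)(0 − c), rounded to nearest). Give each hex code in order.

#d3a8ee is rgb(211, 168, 238).
34%: (211 − 71.74 = 139.26→139, 168 − 57.12 = 110.88→111, 238 − 80.92 = 157.08→157) → #8b6f9d
35%: (211 − 73.85 = 137.15→137, 168 − 58.8 = 109.2→109, 238 − 83.3 = 154.7→155) → #896d9b
36%: (211 − 75.96 = 135.04→135, 168 − 60.48 = 107.52→108, 238 − 85.68 = 152.32→152) → #876c98
41%: (211 − 86.51 = 124.49→124, 168 − 68.88 = 99.12→99, 238 − 97.58 = 140.42→140) → #7c638c
82%: (211 − 173.02 = 37.98→38, 168 − 137.76 = 30.24→30, 238 − 195.16 = 42.84→43) → #261e2b

#8b6f9d, #896d9b, #876c98, #7c638c, #261e2b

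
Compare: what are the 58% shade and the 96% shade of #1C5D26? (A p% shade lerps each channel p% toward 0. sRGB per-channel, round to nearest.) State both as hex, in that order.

#0C2710, #010402

#1C5D26 is rgb(28, 93, 38).
58% shade:
  R: 28 + 0.58×(0−28) = 28 − 16.24 = 11.76 → 12
  G: 93 − 53.94 = 39.06 → 39
  B: 38 − 22.04 = 15.96 → 16
  → #0C2710
96% shade:
  R: 28 + 0.96×(0−28) = 28 − 26.88 = 1.12 → 1
  G: 93 + 0.96×(0−93) = 93 − 89.28 = 3.72 → 4
  B: 38 + 0.96×(0−38) = 38 − 36.48 = 1.52 → 2
  → #010402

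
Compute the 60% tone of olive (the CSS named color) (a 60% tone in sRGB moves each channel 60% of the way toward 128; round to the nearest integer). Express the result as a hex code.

CSS olive is rgb(128, 128, 0).
A 60% tone moves each channel 60% toward 128:
  R: 128 + 0 = 128 → 128
  G: 128 + 0.6×(128−128) = 128 + 0 = 128 → 128
  B: 0 + 76.8 = 76.8 → 77
rgb(128, 128, 77) = #80804D.

#80804D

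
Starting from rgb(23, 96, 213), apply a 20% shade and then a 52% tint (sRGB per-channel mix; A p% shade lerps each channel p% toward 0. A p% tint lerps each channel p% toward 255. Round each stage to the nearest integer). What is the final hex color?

#8DAAD6

Per channel, c → c + 0.2(0 − c):
  R: 23 + 0.2×(0−23) = 23 − 4.6 = 18.4 → 18
  G: 96 − 19.2 = 76.8 → 77
  B: 213 + 0.2×(0−213) = 213 − 42.6 = 170.4 → 170
After the shade: rgb(18, 77, 170) = #124DAA.
Lerp each channel 52% toward 255:
  R: 18 + 0.52×(255−18) = 18 + 123.24 = 141.24 → 141
  G: 77 + 92.56 = 169.56 → 170
  B: 170 + 0.52×(255−170) = 170 + 44.2 = 214.2 → 214
rgb(141, 170, 214) = #8DAAD6.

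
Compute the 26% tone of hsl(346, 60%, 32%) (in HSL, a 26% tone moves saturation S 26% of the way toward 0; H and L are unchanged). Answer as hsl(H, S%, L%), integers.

hsl(346, 44%, 32%)

S moves 26% from 60 toward 0: 60 − 15.6 = 44.4 → 44.
H and L are unchanged.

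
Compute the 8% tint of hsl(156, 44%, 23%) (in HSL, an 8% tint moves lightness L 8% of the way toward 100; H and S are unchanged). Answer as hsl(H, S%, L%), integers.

hsl(156, 44%, 29%)

L moves 8% from 23 toward 100: 23 + 6.16 = 29.16 → 29.
H and S are unchanged.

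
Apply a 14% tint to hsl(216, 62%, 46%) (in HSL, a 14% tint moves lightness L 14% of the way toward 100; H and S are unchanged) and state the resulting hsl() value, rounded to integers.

L moves 14% from 46 toward 100: 46 + 7.56 = 53.56 → 54.
H and S are unchanged.

hsl(216, 62%, 54%)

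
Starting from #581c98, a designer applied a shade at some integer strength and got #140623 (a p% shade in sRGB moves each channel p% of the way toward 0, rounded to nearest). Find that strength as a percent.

77%

#581c98 is rgb(88, 28, 152); #140623 is rgb(20, 6, 35).
On the B channel (widest range): 35 ≈ 152 + (p/100)(0 − 152), so p ≈ 100×(35 − 152)/(0 − 152) = -11700/-152 = 76.97.
p = 77 reproduces all three channels after rounding.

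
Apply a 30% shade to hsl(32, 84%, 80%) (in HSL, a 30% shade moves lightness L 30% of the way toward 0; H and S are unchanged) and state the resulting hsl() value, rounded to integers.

hsl(32, 84%, 56%)

L moves 30% from 80 toward 0: 80 − 24 = 56 → 56.
H and S are unchanged.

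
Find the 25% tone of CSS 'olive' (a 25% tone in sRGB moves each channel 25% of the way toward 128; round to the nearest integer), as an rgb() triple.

CSS olive is rgb(128, 128, 0).
A 25% tone moves each channel 25% toward 128:
  R: 128 + 0.25×(128−128) = 128 + 0 = 128 → 128
  G: 128 + 0 = 128 → 128
  B: 0 + 32 = 32 → 32

rgb(128, 128, 32)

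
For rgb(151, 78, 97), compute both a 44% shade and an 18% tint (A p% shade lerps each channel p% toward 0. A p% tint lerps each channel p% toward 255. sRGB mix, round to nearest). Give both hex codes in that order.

#552C36, #AA6E7D

44% shade:
  R: 151 − 66.44 = 84.56 → 85
  G: 78 + 0.44×(0−78) = 78 − 34.32 = 43.68 → 44
  B: 97 + 0.44×(0−97) = 97 − 42.68 = 54.32 → 54
  → #552C36
18% tint:
  R: 151 + 18.72 = 169.72 → 170
  G: 78 + 31.86 = 109.86 → 110
  B: 97 + 0.18×(255−97) = 97 + 28.44 = 125.44 → 125
  → #AA6E7D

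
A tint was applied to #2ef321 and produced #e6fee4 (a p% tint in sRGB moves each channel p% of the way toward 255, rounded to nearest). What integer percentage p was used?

#2ef321 is rgb(46, 243, 33); #e6fee4 is rgb(230, 254, 228).
On the B channel (widest range): 228 ≈ 33 + (p/100)(255 − 33), so p ≈ 100×(228 − 33)/(255 − 33) = 19500/222 = 87.84.
p = 88 reproduces all three channels after rounding.

88%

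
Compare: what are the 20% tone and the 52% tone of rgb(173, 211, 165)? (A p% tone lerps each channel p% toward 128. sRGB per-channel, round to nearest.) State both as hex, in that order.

20% tone:
  R: 173 + 0.2×(128−173) = 173 − 9 = 164 → 164
  G: 211 − 16.6 = 194.4 → 194
  B: 165 − 7.4 = 157.6 → 158
  → #A4C29E
52% tone:
  R: 173 − 23.4 = 149.6 → 150
  G: 211 − 43.16 = 167.84 → 168
  B: 165 + 0.52×(128−165) = 165 − 19.24 = 145.76 → 146
  → #96A892

#A4C29E, #96A892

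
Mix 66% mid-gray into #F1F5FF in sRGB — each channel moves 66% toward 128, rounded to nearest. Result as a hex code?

#A6A8AB

#F1F5FF is rgb(241, 245, 255).
A 66% tone moves each channel 66% toward 128:
  R: 241 − 74.58 = 166.42 → 166
  G: 245 − 77.22 = 167.78 → 168
  B: 255 − 83.82 = 171.18 → 171
rgb(166, 168, 171) = #A6A8AB.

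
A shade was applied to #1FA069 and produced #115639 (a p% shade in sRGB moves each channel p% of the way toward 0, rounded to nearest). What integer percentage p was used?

46%

#1FA069 is rgb(31, 160, 105); #115639 is rgb(17, 86, 57).
On the G channel (widest range): 86 ≈ 160 + (p/100)(0 − 160), so p ≈ 100×(86 − 160)/(0 − 160) = -7400/-160 = 46.25.
p = 46 reproduces all three channels after rounding.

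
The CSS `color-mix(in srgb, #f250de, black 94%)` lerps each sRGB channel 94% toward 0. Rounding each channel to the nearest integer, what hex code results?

#0f050d

#f250de is rgb(242, 80, 222).
A 94% shade moves each channel 94% toward 0:
  R: 242 + 0.94×(0−242) = 242 − 227.48 = 14.52 → 15
  G: 80 + 0.94×(0−80) = 80 − 75.2 = 4.8 → 5
  B: 222 + 0.94×(0−222) = 222 − 208.68 = 13.32 → 13
rgb(15, 5, 13) = #0f050d.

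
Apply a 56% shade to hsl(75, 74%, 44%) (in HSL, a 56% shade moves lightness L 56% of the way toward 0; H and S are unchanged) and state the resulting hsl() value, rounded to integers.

L moves 56% from 44 toward 0: 44 − 24.64 = 19.36 → 19.
H and S are unchanged.

hsl(75, 74%, 19%)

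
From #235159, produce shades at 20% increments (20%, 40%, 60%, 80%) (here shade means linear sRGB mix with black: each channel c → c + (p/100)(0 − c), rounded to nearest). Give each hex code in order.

#235159 is rgb(35, 81, 89).
20%: (35 − 7 = 28→28, 81 − 16.2 = 64.8→65, 89 − 17.8 = 71.2→71) → #1c4147
40%: (35 − 14 = 21→21, 81 − 32.4 = 48.6→49, 89 − 35.6 = 53.4→53) → #153135
60%: (35 − 21 = 14→14, 81 − 48.6 = 32.4→32, 89 − 53.4 = 35.6→36) → #0e2024
80%: (35 − 28 = 7→7, 81 − 64.8 = 16.2→16, 89 − 71.2 = 17.8→18) → #071012

#1c4147, #153135, #0e2024, #071012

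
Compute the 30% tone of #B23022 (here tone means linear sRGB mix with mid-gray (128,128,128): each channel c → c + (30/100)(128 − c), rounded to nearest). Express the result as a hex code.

#B23022 is rgb(178, 48, 34).
Lerp each channel 30% toward 128:
  R: 178 − 15 = 163 → 163
  G: 48 + 0.3×(128−48) = 48 + 24 = 72 → 72
  B: 34 + 0.3×(128−34) = 34 + 28.2 = 62.2 → 62
rgb(163, 72, 62) = #A3483E.

#A3483E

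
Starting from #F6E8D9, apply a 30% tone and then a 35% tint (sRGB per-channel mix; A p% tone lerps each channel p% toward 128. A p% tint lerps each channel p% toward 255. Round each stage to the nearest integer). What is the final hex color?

#E2DCD5

#F6E8D9 is rgb(246, 232, 217).
Per channel, c → c + 0.3(128 − c):
  R: 246 + 0.3×(128−246) = 246 − 35.4 = 210.6 → 211
  G: 232 + 0.3×(128−232) = 232 − 31.2 = 200.8 → 201
  B: 217 + 0.3×(128−217) = 217 − 26.7 = 190.3 → 190
After the tone: rgb(211, 201, 190) = #D3C9BE.
Lerp each channel 35% toward 255:
  R: 211 + 15.4 = 226.4 → 226
  G: 201 + 0.35×(255−201) = 201 + 18.9 = 219.9 → 220
  B: 190 + 0.35×(255−190) = 190 + 22.75 = 212.75 → 213
rgb(226, 220, 213) = #E2DCD5.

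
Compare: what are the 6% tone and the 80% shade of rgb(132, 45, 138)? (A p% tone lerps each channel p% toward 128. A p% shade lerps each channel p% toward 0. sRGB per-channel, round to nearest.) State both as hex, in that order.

6% tone:
  R: 132 − 0.24 = 131.76 → 132
  G: 45 + 4.98 = 49.98 → 50
  B: 138 − 0.6 = 137.4 → 137
  → #843289
80% shade:
  R: 132 − 105.6 = 26.4 → 26
  G: 45 + 0.8×(0−45) = 45 − 36 = 9 → 9
  B: 138 − 110.4 = 27.6 → 28
  → #1A091C

#843289, #1A091C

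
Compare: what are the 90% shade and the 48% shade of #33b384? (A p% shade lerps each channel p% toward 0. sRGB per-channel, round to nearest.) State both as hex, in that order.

#33b384 is rgb(51, 179, 132).
90% shade:
  R: 51 + 0.9×(0−51) = 51 − 45.9 = 5.1 → 5
  G: 179 − 161.1 = 17.9 → 18
  B: 132 + 0.9×(0−132) = 132 − 118.8 = 13.2 → 13
  → #05120d
48% shade:
  R: 51 + 0.48×(0−51) = 51 − 24.48 = 26.52 → 27
  G: 179 + 0.48×(0−179) = 179 − 85.92 = 93.08 → 93
  B: 132 − 63.36 = 68.64 → 69
  → #1b5d45

#05120d, #1b5d45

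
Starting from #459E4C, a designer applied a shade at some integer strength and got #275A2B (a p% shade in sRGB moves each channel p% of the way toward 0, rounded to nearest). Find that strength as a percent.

#459E4C is rgb(69, 158, 76); #275A2B is rgb(39, 90, 43).
On the G channel (widest range): 90 ≈ 158 + (p/100)(0 − 158), so p ≈ 100×(90 − 158)/(0 − 158) = -6800/-158 = 43.04.
p = 43 reproduces all three channels after rounding.

43%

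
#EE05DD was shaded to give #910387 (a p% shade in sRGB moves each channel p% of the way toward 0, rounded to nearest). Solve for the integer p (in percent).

#EE05DD is rgb(238, 5, 221); #910387 is rgb(145, 3, 135).
On the R channel (widest range): 145 ≈ 238 + (p/100)(0 − 238), so p ≈ 100×(145 − 238)/(0 − 238) = -9300/-238 = 39.08.
p = 39 reproduces all three channels after rounding.

39%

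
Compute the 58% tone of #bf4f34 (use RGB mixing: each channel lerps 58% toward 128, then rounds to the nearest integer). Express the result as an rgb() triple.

#bf4f34 is rgb(191, 79, 52).
Per channel, c → c + 0.58(128 − c):
  R: 191 − 36.54 = 154.46 → 154
  G: 79 + 28.42 = 107.42 → 107
  B: 52 + 44.08 = 96.08 → 96

rgb(154, 107, 96)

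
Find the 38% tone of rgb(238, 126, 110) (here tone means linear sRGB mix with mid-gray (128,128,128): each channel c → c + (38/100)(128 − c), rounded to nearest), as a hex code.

A 38% tone moves each channel 38% toward 128:
  R: 238 + 0.38×(128−238) = 238 − 41.8 = 196.2 → 196
  G: 126 + 0.76 = 126.76 → 127
  B: 110 + 0.38×(128−110) = 110 + 6.84 = 116.84 → 117
rgb(196, 127, 117) = #C47F75.

#C47F75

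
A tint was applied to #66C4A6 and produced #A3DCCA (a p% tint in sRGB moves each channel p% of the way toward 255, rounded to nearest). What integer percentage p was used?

40%

#66C4A6 is rgb(102, 196, 166); #A3DCCA is rgb(163, 220, 202).
On the R channel (widest range): 163 ≈ 102 + (p/100)(255 − 102), so p ≈ 100×(163 − 102)/(255 − 102) = 6100/153 = 39.87.
p = 40 reproduces all three channels after rounding.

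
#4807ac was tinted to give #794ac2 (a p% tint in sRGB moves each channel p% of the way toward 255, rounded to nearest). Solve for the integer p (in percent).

27%

#4807ac is rgb(72, 7, 172); #794ac2 is rgb(121, 74, 194).
On the G channel (widest range): 74 ≈ 7 + (p/100)(255 − 7), so p ≈ 100×(74 − 7)/(255 − 7) = 6700/248 = 27.02.
p = 27 reproduces all three channels after rounding.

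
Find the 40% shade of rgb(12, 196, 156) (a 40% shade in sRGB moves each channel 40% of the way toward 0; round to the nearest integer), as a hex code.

#07765e

A 40% shade moves each channel 40% toward 0:
  R: 12 − 4.8 = 7.2 → 7
  G: 196 + 0.4×(0−196) = 196 − 78.4 = 117.6 → 118
  B: 156 − 62.4 = 93.6 → 94
rgb(7, 118, 94) = #07765e.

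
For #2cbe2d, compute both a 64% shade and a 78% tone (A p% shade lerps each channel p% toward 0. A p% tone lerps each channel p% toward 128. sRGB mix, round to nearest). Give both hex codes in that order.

#104410, #6e8e6e

#2cbe2d is rgb(44, 190, 45).
64% shade:
  R: 44 + 0.64×(0−44) = 44 − 28.16 = 15.84 → 16
  G: 190 + 0.64×(0−190) = 190 − 121.6 = 68.4 → 68
  B: 45 + 0.64×(0−45) = 45 − 28.8 = 16.2 → 16
  → #104410
78% tone:
  R: 44 + 0.78×(128−44) = 44 + 65.52 = 109.52 → 110
  G: 190 − 48.36 = 141.64 → 142
  B: 45 + 64.74 = 109.74 → 110
  → #6e8e6e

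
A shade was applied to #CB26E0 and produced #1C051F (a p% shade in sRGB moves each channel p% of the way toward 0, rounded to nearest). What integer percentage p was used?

#CB26E0 is rgb(203, 38, 224); #1C051F is rgb(28, 5, 31).
On the B channel (widest range): 31 ≈ 224 + (p/100)(0 − 224), so p ≈ 100×(31 − 224)/(0 − 224) = -19300/-224 = 86.16.
p = 86 reproduces all three channels after rounding.

86%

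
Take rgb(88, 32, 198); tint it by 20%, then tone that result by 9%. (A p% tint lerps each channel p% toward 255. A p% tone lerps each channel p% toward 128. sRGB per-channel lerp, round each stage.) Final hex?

Lerp each channel 20% toward 255:
  R: 88 + 0.2×(255−88) = 88 + 33.4 = 121.4 → 121
  G: 32 + 0.2×(255−32) = 32 + 44.6 = 76.6 → 77
  B: 198 + 11.4 = 209.4 → 209
After the tint: rgb(121, 77, 209) = #794dd1.
Lerp each channel 9% toward 128:
  R: 121 + 0.09×(128−121) = 121 + 0.63 = 121.63 → 122
  G: 77 + 4.59 = 81.59 → 82
  B: 209 + 0.09×(128−209) = 209 − 7.29 = 201.71 → 202
rgb(122, 82, 202) = #7a52ca.

#7a52ca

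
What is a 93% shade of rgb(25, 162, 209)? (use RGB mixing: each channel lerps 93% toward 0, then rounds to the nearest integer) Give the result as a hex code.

Lerp each channel 93% toward 0:
  R: 25 − 23.25 = 1.75 → 2
  G: 162 − 150.66 = 11.34 → 11
  B: 209 − 194.37 = 14.63 → 15
rgb(2, 11, 15) = #020b0f.

#020b0f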